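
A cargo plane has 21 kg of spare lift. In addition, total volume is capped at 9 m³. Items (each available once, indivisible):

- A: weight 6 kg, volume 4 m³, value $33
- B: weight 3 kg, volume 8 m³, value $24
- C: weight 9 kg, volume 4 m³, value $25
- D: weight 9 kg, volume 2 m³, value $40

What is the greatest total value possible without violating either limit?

$73

Feasible sets respecting both limits:
- A+D: weight 15, volume 6, value 73
- C+D: weight 18, volume 6, value 65
- A+C: weight 15, volume 8, value 58
Best: $73.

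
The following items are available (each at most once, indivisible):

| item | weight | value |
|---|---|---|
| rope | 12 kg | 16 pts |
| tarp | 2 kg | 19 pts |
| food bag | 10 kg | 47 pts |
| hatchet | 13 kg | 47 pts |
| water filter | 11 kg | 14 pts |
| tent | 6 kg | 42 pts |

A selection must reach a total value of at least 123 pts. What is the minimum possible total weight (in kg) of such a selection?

Subsets with value ≥ 123, sorted by total weight:
- food bag+hatchet+tent: weight 29, value 136
- rope+tarp+food bag+tent: weight 30, value 124
- tarp+food bag+hatchet+tent: weight 31, value 155
Minimum weight: 29 kg.

29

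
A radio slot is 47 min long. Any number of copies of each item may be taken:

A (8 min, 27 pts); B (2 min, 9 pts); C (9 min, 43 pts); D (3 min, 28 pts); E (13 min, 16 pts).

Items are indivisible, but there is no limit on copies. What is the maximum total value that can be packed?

429 pts

Best value-per-unit is D at 28/3; filling with it alone gives 15×28 = 420.
Optimal mix: 1×B + 15×D → duration 47, value 429.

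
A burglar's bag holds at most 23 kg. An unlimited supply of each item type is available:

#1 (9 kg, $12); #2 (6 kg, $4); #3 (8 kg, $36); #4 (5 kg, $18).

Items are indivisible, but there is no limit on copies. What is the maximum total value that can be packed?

Best value-per-unit is #3 at 36/8; filling with it alone gives 2×36 = 72.
Optimal mix: 2×#3 + 1×#4 → weight 21, value 90.

$90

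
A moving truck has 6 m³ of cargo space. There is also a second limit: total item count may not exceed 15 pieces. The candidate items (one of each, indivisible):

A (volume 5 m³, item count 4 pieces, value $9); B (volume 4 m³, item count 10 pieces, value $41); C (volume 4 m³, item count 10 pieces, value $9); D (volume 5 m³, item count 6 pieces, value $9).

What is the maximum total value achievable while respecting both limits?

$41

Feasible sets respecting both limits:
- B: volume 4, item count 10, value 41
- A: volume 5, item count 4, value 9
- C: volume 4, item count 10, value 9
- D: volume 5, item count 6, value 9
Best: $41.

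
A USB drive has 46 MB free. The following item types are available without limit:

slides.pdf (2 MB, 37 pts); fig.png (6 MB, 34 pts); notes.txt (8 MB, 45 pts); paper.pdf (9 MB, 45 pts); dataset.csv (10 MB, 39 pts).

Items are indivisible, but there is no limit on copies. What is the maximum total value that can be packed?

Best value-per-unit is slides.pdf at 37/2, and filling with it alone uses size 23×2=46. No mix of the others beats 23×37 = 851.

851 pts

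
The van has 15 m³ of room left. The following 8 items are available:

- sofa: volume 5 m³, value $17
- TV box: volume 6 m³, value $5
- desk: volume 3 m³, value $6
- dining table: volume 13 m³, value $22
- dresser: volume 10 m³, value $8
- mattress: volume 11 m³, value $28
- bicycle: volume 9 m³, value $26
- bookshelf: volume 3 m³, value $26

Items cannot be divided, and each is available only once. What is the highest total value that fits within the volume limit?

Check high-value combinations within 15 m³:
- desk+bicycle+bookshelf: volume 3+9+3=15, value 6+26+26=58
- mattress+bookshelf: volume 11+3=14, value 28+26=54
- bicycle+bookshelf: volume 9+3=12, value 26+26=52
- sofa+desk+bookshelf: volume 5+3+3=11, value 17+6+26=49
- sofa+TV box+bookshelf: volume 5+6+3=14, value 17+5+26=48
Best: $58.

$58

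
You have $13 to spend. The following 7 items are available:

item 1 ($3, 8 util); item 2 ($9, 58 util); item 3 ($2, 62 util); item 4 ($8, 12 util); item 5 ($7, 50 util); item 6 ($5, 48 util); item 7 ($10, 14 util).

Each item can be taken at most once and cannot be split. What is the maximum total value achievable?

120 util

Check high-value combinations within $13:
- item 2+item 3: cost 9+2=11, value 58+62=120
- item 1+item 3+item 5: cost 3+2+7=12, value 8+62+50=120
- item 1+item 3+item 6: cost 3+2+5=10, value 8+62+48=118
- item 3+item 5: cost 2+7=9, value 62+50=112
Best: 120 util.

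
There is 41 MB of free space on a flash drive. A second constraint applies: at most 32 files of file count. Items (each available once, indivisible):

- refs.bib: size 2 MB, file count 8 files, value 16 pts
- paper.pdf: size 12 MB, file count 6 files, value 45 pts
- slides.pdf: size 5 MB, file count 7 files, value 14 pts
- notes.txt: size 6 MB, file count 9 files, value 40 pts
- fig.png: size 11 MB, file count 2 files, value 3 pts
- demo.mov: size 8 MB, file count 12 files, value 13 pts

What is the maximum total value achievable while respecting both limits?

118 pts

Feasible sets respecting both limits:
- refs.bib+paper.pdf+slides.pdf+notes.txt+fig.png: size 36, file count 32, value 118
- refs.bib+paper.pdf+slides.pdf+notes.txt: size 25, file count 30, value 115
- refs.bib+paper.pdf+notes.txt+fig.png: size 31, file count 25, value 104
- paper.pdf+slides.pdf+notes.txt+fig.png: size 34, file count 24, value 102
Best: 118 pts.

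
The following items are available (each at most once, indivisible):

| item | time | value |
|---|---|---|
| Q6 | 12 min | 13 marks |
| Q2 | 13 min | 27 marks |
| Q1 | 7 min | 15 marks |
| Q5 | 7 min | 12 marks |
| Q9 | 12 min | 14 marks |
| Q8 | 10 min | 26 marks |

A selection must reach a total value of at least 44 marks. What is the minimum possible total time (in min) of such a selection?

Subsets with value ≥ 44, sorted by total time:
- Q2+Q8: time 23, value 53
- Q1+Q5+Q8: time 24, value 53
- Q2+Q1+Q5: time 27, value 54
- Q1+Q9+Q8: time 29, value 55
Minimum time: 23 min.

23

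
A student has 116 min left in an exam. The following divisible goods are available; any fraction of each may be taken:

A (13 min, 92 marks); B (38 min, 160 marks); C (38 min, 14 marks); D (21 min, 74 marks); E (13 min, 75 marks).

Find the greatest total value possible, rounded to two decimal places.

412.42

Take in order of value per unit:
- A (92/13 per unit): all 13 → value 92, running total 92.00
- E (75/13 per unit): all 13 → value 75, running total 167.00
- B (160/38 per unit): all 38 → value 160, running total 327.00
- D (74/21 per unit): all 21 → value 74, running total 401.00
- C (14/38 per unit): 31 of 38 → value 31×14/38 = 11.4211, running total 412.42
Total 412.42.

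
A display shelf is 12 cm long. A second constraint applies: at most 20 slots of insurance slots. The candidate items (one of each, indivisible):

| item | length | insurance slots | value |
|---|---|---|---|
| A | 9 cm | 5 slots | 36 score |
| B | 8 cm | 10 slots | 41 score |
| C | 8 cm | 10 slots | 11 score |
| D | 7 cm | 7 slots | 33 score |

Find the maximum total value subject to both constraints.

Feasible sets respecting both limits:
- B: length 8, insurance slots 10, value 41
- A: length 9, insurance slots 5, value 36
- D: length 7, insurance slots 7, value 33
- C: length 8, insurance slots 10, value 11
Best: 41 score.

41 score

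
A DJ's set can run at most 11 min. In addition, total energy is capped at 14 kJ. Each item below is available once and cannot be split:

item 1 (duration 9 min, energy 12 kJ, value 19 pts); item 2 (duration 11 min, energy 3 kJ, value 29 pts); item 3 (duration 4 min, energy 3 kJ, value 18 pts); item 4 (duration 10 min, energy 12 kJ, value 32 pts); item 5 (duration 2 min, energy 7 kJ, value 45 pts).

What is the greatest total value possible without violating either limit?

Feasible sets respecting both limits:
- item 3+item 5: duration 6, energy 10, value 63
- item 5: duration 2, energy 7, value 45
- item 4: duration 10, energy 12, value 32
- item 2: duration 11, energy 3, value 29
Best: 63 pts.

63 pts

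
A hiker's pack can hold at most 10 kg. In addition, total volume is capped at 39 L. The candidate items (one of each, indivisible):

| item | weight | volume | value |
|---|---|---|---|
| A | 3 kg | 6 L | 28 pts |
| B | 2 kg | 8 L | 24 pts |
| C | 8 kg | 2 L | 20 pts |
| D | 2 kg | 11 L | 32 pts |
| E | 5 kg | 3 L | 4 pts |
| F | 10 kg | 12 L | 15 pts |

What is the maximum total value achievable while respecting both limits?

84 pts

Feasible sets respecting both limits:
- A+B+D: weight 7, volume 25, value 84
- A+D+E: weight 10, volume 20, value 64
- A+D: weight 5, volume 17, value 60
- B+D+E: weight 9, volume 22, value 60
Best: 84 pts.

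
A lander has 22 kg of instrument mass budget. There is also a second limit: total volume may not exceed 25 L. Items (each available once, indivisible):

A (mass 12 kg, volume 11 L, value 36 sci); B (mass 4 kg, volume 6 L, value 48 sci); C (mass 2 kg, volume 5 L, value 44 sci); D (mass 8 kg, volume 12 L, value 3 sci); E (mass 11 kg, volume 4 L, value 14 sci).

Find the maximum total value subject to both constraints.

128 sci

Feasible sets respecting both limits:
- A+B+C: mass 18, volume 22, value 128
- B+C+E: mass 17, volume 15, value 106
- B+C+D: mass 14, volume 23, value 95
Best: 128 sci.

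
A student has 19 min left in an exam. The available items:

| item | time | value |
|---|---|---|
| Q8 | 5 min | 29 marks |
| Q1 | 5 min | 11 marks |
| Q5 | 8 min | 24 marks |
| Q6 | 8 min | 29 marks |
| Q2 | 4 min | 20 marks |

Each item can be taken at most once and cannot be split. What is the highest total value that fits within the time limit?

Check high-value combinations within 19 min:
- Q8+Q6+Q2: time 5+8+4=17, value 29+29+20=78
- Q8+Q5+Q2: time 5+8+4=17, value 29+24+20=73
- Q8+Q1+Q6: time 5+5+8=18, value 29+11+29=69
- Q8+Q1+Q5: time 5+5+8=18, value 29+11+24=64
Best: 78 marks.

78 marks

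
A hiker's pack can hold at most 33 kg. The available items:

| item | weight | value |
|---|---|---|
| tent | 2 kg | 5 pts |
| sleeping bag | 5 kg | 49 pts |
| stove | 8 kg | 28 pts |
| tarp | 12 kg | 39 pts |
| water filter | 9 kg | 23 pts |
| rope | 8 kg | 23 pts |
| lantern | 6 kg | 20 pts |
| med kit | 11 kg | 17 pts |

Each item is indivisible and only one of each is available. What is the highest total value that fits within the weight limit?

Check high-value combinations within 33 kg:
- tent+sleeping bag+stove+tarp+lantern: weight 2+5+8+12+6=33, value 5+49+28+39+20=141
- sleeping bag+stove+tarp+rope: weight 5+8+12+8=33, value 49+28+39+23=139
- sleeping bag+stove+tarp+lantern: weight 5+8+12+6=31, value 49+28+39+20=136
Best: 141 pts.

141 pts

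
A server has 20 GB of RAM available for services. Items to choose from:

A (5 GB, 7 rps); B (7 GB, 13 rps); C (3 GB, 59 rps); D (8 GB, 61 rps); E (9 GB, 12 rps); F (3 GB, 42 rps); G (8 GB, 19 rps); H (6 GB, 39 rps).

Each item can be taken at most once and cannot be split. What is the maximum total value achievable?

201 rps

Check high-value combinations within 20 GB:
- C+D+F+H: memory 3+8+3+6=20, value 59+61+42+39=201
- A+C+D+F: memory 5+3+8+3=19, value 7+59+61+42=169
- C+D+F: memory 3+8+3=14, value 59+61+42=162
- C+D+H: memory 3+8+6=17, value 59+61+39=159
- C+F+G+H: memory 3+3+8+6=20, value 59+42+19+39=159
Best: 201 rps.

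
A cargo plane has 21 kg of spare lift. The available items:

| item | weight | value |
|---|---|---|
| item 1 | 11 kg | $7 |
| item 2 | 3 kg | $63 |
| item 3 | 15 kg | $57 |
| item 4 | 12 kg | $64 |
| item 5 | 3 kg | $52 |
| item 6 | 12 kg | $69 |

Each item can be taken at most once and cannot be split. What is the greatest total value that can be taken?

Check high-value combinations within 21 kg:
- item 2+item 5+item 6: weight 3+3+12=18, value 63+52+69=184
- item 2+item 4+item 5: weight 3+12+3=18, value 63+64+52=179
- item 2+item 3+item 5: weight 3+15+3=21, value 63+57+52=172
Best: $184.

$184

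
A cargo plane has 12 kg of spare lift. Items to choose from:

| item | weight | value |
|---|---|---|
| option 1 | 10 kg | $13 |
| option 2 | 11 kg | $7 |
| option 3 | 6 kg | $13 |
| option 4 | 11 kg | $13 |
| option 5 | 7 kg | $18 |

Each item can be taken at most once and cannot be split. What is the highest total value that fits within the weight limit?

Check high-value combinations within 12 kg:
- option 5: weight 7, value 18
- option 3: weight 6, value 13
- option 1: weight 10, value 13
Best: $18.

$18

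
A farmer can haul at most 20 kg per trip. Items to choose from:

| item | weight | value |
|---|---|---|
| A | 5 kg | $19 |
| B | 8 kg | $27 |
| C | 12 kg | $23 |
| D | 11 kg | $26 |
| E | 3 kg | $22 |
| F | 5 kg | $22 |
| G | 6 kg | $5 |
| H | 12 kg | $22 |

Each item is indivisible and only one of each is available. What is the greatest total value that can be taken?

Check high-value combinations within 20 kg:
- B+E+F: weight 8+3+5=16, value 27+22+22=71
- D+E+F: weight 11+3+5=19, value 26+22+22=70
- A+B+E: weight 5+8+3=16, value 19+27+22=68
- A+B+F: weight 5+8+5=18, value 19+27+22=68
- A+E+F+G: weight 5+3+5+6=19, value 19+22+22+5=68
Best: $71.

$71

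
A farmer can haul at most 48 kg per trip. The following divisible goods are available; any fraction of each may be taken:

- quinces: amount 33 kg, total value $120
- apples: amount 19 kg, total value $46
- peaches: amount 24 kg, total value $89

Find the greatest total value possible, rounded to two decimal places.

Take in order of value per unit:
- peaches (89/24 per unit): all 24 → value 89, running total 89.00
- quinces (120/33 per unit): 24 of 33 → value 24×120/33 = 87.2727, running total 176.27
Total 176.27.

176.27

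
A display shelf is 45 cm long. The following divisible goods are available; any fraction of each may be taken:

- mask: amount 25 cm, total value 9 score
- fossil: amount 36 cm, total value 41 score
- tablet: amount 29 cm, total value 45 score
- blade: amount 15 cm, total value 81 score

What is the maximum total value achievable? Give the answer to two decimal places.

127.14

Take in order of value per unit:
- blade (81/15 per unit): all 15 → value 81, running total 81.00
- tablet (45/29 per unit): all 29 → value 45, running total 126.00
- fossil (41/36 per unit): 1 of 36 → value 1×41/36 = 1.1389, running total 127.14
Total 127.14.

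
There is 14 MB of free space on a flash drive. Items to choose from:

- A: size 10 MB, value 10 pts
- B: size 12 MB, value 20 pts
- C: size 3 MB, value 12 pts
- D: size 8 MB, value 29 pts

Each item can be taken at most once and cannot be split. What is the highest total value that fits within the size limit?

41 pts

Check high-value combinations within 14 MB:
- C+D: size 3+8=11, value 12+29=41
- D: size 8, value 29
- A+C: size 10+3=13, value 10+12=22
- B: size 12, value 20
- C: size 3, value 12
Best: 41 pts.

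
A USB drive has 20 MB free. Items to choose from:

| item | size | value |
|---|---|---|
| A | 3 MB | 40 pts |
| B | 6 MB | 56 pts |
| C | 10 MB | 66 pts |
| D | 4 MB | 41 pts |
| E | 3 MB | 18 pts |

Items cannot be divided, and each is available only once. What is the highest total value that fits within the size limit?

165 pts

Check high-value combinations within 20 MB:
- A+C+D+E: size 3+10+4+3=20, value 40+66+41+18=165
- B+C+D: size 6+10+4=20, value 56+66+41=163
- A+B+C: size 3+6+10=19, value 40+56+66=162
- A+B+D+E: size 3+6+4+3=16, value 40+56+41+18=155
- A+C+D: size 3+10+4=17, value 40+66+41=147
Best: 165 pts.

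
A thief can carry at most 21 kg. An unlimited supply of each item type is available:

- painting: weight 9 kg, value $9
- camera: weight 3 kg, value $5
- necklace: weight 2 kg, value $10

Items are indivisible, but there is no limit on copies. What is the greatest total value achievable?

Best value-per-unit is necklace at 10/2, and filling with it alone uses weight 10×2=20. No mix of the others beats 10×10 = 100.

$100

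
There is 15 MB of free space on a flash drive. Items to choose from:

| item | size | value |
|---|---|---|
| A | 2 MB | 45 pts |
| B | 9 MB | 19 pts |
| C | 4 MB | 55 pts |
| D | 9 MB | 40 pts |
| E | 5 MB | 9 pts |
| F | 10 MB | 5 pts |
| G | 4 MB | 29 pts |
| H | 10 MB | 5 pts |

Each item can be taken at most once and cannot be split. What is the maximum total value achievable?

140 pts

This is a 0/1 knapsack; check combinations near the capacity.
- A+C+D: size 2+4+9=15, value 45+55+40=140
- A+C+E+G: size 2+4+5+4=15, value 45+55+9+29=138
- A+C+G: size 2+4+4=10, value 45+55+29=129
- A+B+C: size 2+9+4=15, value 45+19+55=119
- A+D+G: size 2+9+4=15, value 45+40+29=114
Best: 140 pts.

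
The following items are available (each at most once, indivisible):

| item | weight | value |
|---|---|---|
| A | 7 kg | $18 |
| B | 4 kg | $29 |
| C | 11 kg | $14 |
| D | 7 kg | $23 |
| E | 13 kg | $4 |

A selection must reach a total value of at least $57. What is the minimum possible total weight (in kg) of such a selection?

Subsets with value ≥ 57, sorted by total weight:
- A+B+D: weight 18, value 70
- B+C+D: weight 22, value 66
Minimum weight: 18 kg.

18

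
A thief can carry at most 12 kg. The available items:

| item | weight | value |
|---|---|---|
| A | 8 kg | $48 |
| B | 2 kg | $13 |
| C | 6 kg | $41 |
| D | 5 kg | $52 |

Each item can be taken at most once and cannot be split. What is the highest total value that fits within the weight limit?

$93

Check high-value combinations within 12 kg:
- C+D: weight 6+5=11, value 41+52=93
- B+D: weight 2+5=7, value 13+52=65
- A+B: weight 8+2=10, value 48+13=61
- B+C: weight 2+6=8, value 13+41=54
- D: weight 5, value 52
Best: $93.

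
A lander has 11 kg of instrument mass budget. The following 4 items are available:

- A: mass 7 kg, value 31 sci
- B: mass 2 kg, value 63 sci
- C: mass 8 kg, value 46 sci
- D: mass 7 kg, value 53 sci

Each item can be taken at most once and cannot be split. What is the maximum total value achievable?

Check high-value combinations within 11 kg:
- B+D: mass 2+7=9, value 63+53=116
- B+C: mass 2+8=10, value 63+46=109
- A+B: mass 7+2=9, value 31+63=94
- B: mass 2, value 63
- D: mass 7, value 53
Best: 116 sci.

116 sci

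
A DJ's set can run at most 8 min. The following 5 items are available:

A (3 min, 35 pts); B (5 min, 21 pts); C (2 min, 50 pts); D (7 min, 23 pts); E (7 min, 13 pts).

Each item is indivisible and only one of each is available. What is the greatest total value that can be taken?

85 pts

This is a 0/1 knapsack; check combinations near the capacity.
- A+C: duration 3+2=5, value 35+50=85
- B+C: duration 5+2=7, value 21+50=71
- A+B: duration 3+5=8, value 35+21=56
- C: duration 2, value 50
Best: 85 pts.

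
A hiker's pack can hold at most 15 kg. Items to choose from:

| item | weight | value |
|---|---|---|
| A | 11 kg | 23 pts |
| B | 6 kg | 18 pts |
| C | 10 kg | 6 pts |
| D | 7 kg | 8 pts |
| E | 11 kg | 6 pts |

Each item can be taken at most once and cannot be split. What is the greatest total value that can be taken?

Check high-value combinations within 15 kg:
- B+D: weight 6+7=13, value 18+8=26
- A: weight 11, value 23
- B: weight 6, value 18
- D: weight 7, value 8
- C: weight 10, value 6
Best: 26 pts.

26 pts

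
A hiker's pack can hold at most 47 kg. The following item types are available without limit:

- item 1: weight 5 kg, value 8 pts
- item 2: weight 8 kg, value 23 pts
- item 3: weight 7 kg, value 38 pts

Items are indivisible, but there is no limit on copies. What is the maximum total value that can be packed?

Best value-per-unit is item 3 at 38/7; filling with it alone gives 6×38 = 228.
Optimal mix: 1×item 1 + 6×item 3 → weight 47, value 236.

236 pts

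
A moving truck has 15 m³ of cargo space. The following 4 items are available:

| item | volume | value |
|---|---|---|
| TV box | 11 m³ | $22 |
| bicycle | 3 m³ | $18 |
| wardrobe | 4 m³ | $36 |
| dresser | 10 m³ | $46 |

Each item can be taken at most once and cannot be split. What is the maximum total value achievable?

Check high-value combinations within 15 m³:
- wardrobe+dresser: volume 4+10=14, value 36+46=82
- bicycle+dresser: volume 3+10=13, value 18+46=64
- TV box+wardrobe: volume 11+4=15, value 22+36=58
Best: $82.

$82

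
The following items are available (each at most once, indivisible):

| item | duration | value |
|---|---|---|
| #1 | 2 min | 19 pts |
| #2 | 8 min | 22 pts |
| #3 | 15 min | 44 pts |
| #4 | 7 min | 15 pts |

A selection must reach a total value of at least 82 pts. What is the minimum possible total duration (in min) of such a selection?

25

Subsets with value ≥ 82, sorted by total duration:
- #1+#2+#3: duration 25, value 85
- #1+#2+#3+#4: duration 32, value 100
Minimum duration: 25 min.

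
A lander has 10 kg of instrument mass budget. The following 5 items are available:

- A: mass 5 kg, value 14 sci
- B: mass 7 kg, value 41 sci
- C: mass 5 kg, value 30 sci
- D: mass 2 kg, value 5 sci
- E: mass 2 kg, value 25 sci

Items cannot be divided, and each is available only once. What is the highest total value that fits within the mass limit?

Check high-value combinations within 10 kg:
- B+E: mass 7+2=9, value 41+25=66
- C+D+E: mass 5+2+2=9, value 30+5+25=60
- C+E: mass 5+2=7, value 30+25=55
Best: 66 sci.

66 sci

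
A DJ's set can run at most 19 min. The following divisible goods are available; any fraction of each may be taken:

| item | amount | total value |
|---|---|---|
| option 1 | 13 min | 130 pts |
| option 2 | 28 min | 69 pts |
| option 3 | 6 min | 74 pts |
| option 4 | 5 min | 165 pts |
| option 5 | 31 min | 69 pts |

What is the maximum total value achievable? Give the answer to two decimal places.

319.00

Take in order of value per unit:
- option 4 (165/5 per unit): all 5 → value 165, running total 165.00
- option 3 (74/6 per unit): all 6 → value 74, running total 239.00
- option 1 (130/13 per unit): 8 of 13 → value 8×130/13 = 80.0000, running total 319.00
Total 319.00.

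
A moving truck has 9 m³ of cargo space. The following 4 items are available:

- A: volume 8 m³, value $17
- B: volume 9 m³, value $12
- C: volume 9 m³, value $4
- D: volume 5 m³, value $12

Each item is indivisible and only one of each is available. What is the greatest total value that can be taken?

Check high-value combinations within 9 m³:
- A: volume 8, value 17
- D: volume 5, value 12
- B: volume 9, value 12
Best: $17.

$17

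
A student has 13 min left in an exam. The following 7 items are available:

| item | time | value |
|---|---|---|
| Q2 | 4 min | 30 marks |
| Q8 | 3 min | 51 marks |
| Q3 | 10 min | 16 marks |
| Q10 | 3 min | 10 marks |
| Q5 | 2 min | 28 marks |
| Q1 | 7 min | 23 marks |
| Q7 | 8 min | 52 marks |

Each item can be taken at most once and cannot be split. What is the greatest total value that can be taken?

131 marks

Check high-value combinations within 13 min:
- Q8+Q5+Q7: time 3+2+8=13, value 51+28+52=131
- Q2+Q8+Q10+Q5: time 4+3+3+2=12, value 30+51+10+28=119
- Q2+Q8+Q5: time 4+3+2=9, value 30+51+28=109
- Q8+Q7: time 3+8=11, value 51+52=103
- Q8+Q5+Q1: time 3+2+7=12, value 51+28+23=102
Best: 131 marks.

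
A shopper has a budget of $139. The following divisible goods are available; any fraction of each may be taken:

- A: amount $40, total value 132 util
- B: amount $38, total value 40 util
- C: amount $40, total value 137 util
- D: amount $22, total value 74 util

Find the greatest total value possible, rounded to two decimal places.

Take in order of value per unit:
- C (137/40 per unit): all 40 → value 137, running total 137.00
- D (74/22 per unit): all 22 → value 74, running total 211.00
- A (132/40 per unit): all 40 → value 132, running total 343.00
- B (40/38 per unit): 37 of 38 → value 37×40/38 = 38.9474, running total 381.95
Total 381.95.

381.95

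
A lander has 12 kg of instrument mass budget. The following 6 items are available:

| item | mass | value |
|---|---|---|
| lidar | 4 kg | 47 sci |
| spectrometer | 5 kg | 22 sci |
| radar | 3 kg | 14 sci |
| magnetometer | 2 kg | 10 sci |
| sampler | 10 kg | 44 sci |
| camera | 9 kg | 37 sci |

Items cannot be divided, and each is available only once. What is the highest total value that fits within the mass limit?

83 sci

Check high-value combinations within 12 kg:
- lidar+spectrometer+radar: mass 4+5+3=12, value 47+22+14=83
- lidar+spectrometer+magnetometer: mass 4+5+2=11, value 47+22+10=79
- lidar+radar+magnetometer: mass 4+3+2=9, value 47+14+10=71
- lidar+spectrometer: mass 4+5=9, value 47+22=69
- lidar+radar: mass 4+3=7, value 47+14=61
Best: 83 sci.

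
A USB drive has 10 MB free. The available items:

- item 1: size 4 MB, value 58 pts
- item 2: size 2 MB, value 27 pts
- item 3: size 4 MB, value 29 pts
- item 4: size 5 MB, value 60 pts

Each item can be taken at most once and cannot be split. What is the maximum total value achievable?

Check high-value combinations within 10 MB:
- item 1+item 4: size 4+5=9, value 58+60=118
- item 1+item 2+item 3: size 4+2+4=10, value 58+27+29=114
- item 3+item 4: size 4+5=9, value 29+60=89
Best: 118 pts.

118 pts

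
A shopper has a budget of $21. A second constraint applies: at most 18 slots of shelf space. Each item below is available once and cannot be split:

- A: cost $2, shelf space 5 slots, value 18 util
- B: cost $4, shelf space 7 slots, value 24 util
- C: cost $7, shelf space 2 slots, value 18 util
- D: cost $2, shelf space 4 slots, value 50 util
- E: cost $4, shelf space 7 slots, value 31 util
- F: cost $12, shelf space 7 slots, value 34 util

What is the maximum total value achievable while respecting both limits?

Feasible sets respecting both limits:
- A+C+D+E: cost 15, shelf space 18, value 117
- D+E+F: cost 18, shelf space 18, value 115
- A+B+C+D: cost 15, shelf space 18, value 110
Best: 117 util.

117 util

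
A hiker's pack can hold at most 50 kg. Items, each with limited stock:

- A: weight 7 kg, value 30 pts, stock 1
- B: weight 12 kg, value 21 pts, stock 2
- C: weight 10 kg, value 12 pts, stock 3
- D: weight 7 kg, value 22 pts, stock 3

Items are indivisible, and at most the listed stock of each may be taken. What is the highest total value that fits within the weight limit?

Best selections within weight 50 and stock limits:
- 1×A + 1×B + 1×C + 3×D: weight 50, value 129
- 1×A + 2×C + 3×D: weight 48, value 120
- 1×A + 1×B + 3×D: weight 40, value 117
Best: 129 pts.

129 pts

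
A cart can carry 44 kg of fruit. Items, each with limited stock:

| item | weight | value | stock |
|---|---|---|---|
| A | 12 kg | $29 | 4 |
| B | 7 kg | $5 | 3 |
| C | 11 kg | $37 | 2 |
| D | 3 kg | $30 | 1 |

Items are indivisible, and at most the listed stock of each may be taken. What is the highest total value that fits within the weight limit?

Best selections within weight 44 and stock limits:
- 1×A + 1×B + 2×C + 1×D: weight 44, value 138
- 1×A + 2×C + 1×D: weight 37, value 133
- 2×A + 1×C + 1×D: weight 38, value 125
Best: $138.

$138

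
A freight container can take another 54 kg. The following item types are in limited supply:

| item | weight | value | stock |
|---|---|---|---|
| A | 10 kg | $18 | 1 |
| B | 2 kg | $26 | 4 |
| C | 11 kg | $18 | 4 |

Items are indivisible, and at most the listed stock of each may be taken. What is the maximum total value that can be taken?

$176

Best selections within weight 54 and stock limits:
- 1×A + 4×B + 3×C: weight 51, value 176
- 4×B + 4×C: weight 52, value 176
- 1×A + 4×B + 2×C: weight 40, value 158
- 4×B + 3×C: weight 41, value 158
Best: $176.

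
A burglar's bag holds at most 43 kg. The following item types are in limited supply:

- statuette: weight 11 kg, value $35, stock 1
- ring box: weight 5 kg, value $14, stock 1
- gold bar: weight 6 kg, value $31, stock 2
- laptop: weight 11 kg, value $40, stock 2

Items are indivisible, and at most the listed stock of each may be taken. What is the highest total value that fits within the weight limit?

Best selections within weight 43 and stock limits:
- 1×ring box + 2×gold bar + 2×laptop: weight 39, value 156
- 1×statuette + 1×ring box + 2×gold bar + 1×laptop: weight 39, value 151
- 1×statuette + 1×gold bar + 2×laptop: weight 39, value 146
- 2×gold bar + 2×laptop: weight 34, value 142
Best: $156.

$156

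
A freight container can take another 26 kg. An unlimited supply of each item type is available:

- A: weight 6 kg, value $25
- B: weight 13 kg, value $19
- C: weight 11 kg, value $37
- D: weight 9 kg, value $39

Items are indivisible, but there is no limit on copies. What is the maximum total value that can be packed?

$103

Best value-per-unit is D at 39/9; filling with it alone gives 2×39 = 78.
Optimal mix: 1×A + 2×D → weight 24, value 103.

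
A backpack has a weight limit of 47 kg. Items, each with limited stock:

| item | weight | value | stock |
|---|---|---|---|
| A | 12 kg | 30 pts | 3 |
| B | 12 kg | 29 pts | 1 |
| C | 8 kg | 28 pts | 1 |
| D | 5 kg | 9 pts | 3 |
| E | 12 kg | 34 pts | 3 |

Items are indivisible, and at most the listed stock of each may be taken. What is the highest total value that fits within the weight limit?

Top feasible selections:
- 1×C + 3×E: weight 44, value 130
- 1×A + 1×C + 2×E: weight 44, value 126
- 1×B + 1×C + 2×E: weight 44, value 125
- 1×C + 3×D + 2×E: weight 47, value 123
Best: 130 pts.

130 pts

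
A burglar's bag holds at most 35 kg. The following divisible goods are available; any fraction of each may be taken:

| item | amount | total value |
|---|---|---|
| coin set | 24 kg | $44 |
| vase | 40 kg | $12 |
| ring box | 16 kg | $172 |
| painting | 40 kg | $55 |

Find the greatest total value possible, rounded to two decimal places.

Take in order of value per unit:
- ring box (172/16 per unit): all 16 → value 172, running total 172.00
- coin set (44/24 per unit): 19 of 24 → value 19×44/24 = 34.8333, running total 206.83
Total 206.83.

206.83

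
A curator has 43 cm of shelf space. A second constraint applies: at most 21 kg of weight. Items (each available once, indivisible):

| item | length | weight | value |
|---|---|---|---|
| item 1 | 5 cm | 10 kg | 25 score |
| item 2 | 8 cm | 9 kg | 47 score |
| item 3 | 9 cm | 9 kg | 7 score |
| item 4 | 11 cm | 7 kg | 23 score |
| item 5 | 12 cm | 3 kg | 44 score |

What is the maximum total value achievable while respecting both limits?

114 score

Feasible sets respecting both limits:
- item 2+item 4+item 5: length 31, weight 19, value 114
- item 2+item 3+item 5: length 29, weight 21, value 98
- item 1+item 4+item 5: length 28, weight 20, value 92
Best: 114 score.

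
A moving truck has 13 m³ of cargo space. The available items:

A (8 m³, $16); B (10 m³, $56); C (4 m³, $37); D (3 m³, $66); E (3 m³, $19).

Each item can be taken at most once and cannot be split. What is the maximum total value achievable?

$122

Check high-value combinations within 13 m³:
- C+D+E: volume 4+3+3=10, value 37+66+19=122
- B+D: volume 10+3=13, value 56+66=122
- C+D: volume 4+3=7, value 37+66=103
- D+E: volume 3+3=6, value 66+19=85
- A+D: volume 8+3=11, value 16+66=82
Best: $122.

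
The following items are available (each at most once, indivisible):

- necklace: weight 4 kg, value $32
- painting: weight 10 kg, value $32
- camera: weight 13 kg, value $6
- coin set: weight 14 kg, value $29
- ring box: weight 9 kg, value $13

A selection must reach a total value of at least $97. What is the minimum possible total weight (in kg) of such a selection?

Subsets with value ≥ 97, sorted by total weight:
- necklace+painting+coin set+ring box: weight 37, value 106
- necklace+painting+camera+coin set: weight 41, value 99
- necklace+painting+camera+coin set+ring box: weight 50, value 112
Minimum weight: 37 kg.

37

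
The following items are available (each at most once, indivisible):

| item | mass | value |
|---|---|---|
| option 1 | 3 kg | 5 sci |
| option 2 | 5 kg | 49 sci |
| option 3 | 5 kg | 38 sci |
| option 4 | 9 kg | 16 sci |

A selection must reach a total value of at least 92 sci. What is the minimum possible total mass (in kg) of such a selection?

Subsets with value ≥ 92, sorted by total mass:
- option 1+option 2+option 3: mass 13, value 92
- option 2+option 3+option 4: mass 19, value 103
- option 1+option 2+option 3+option 4: mass 22, value 108
Minimum mass: 13 kg.

13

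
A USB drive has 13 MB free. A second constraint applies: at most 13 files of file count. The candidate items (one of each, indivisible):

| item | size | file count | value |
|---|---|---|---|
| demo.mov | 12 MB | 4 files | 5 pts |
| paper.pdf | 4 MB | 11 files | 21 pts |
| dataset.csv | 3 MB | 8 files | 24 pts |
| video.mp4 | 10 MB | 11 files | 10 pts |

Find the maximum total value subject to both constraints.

24 pts

Feasible sets respecting both limits:
- dataset.csv: size 3, file count 8, value 24
- paper.pdf: size 4, file count 11, value 21
- video.mp4: size 10, file count 11, value 10
- demo.mov: size 12, file count 4, value 5
Best: 24 pts.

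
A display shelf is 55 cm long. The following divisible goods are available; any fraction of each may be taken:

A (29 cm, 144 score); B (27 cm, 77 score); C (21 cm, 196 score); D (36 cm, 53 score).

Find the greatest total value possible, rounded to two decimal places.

354.26

Take in order of value per unit:
- C (196/21 per unit): all 21 → value 196, running total 196.00
- A (144/29 per unit): all 29 → value 144, running total 340.00
- B (77/27 per unit): 5 of 27 → value 5×77/27 = 14.2593, running total 354.26
Total 354.26.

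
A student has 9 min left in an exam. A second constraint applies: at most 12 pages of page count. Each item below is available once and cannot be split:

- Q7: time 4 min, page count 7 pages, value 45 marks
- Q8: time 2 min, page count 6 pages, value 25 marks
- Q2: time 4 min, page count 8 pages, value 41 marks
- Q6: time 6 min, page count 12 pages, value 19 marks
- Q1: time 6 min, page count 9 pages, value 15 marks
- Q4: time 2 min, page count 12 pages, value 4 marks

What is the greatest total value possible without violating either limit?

45 marks

Feasible sets respecting both limits:
- Q7: time 4, page count 7, value 45
- Q2: time 4, page count 8, value 41
- Q8: time 2, page count 6, value 25
- Q6: time 6, page count 12, value 19
Best: 45 marks.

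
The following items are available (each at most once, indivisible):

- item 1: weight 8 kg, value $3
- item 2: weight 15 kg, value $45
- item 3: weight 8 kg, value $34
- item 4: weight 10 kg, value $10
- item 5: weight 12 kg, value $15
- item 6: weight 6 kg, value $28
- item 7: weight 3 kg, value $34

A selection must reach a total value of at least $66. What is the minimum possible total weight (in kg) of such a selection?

11

Subsets with value ≥ 66, sorted by total weight:
- item 3+item 7: weight 11, value 68
- item 3+item 6+item 7: weight 17, value 96
Minimum weight: 11 kg.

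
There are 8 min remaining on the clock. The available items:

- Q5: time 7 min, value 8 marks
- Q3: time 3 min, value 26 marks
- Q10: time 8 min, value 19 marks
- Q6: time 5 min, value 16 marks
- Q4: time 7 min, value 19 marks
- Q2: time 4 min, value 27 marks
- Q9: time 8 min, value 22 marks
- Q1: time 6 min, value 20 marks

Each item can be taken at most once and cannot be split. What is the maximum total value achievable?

Check high-value combinations within 8 min:
- Q3+Q2: time 3+4=7, value 26+27=53
- Q3+Q6: time 3+5=8, value 26+16=42
- Q2: time 4, value 27
- Q3: time 3, value 26
- Q9: time 8, value 22
Best: 53 marks.

53 marks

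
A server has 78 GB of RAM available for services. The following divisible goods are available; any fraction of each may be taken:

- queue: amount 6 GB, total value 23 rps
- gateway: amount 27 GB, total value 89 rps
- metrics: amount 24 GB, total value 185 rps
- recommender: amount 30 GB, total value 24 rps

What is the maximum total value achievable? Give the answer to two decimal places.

Take in order of value per unit:
- metrics (185/24 per unit): all 24 → value 185, running total 185.00
- queue (23/6 per unit): all 6 → value 23, running total 208.00
- gateway (89/27 per unit): all 27 → value 89, running total 297.00
- recommender (24/30 per unit): 21 of 30 → value 21×24/30 = 16.8000, running total 313.80
Total 313.80.

313.80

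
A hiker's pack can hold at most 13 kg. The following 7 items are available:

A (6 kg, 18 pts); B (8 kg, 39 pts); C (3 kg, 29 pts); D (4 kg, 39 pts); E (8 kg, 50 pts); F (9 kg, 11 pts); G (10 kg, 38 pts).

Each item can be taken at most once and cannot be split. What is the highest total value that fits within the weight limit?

89 pts

Check high-value combinations within 13 kg:
- D+E: weight 4+8=12, value 39+50=89
- A+C+D: weight 6+3+4=13, value 18+29+39=86
- C+E: weight 3+8=11, value 29+50=79
- B+D: weight 8+4=12, value 39+39=78
- C+D: weight 3+4=7, value 29+39=68
Best: 89 pts.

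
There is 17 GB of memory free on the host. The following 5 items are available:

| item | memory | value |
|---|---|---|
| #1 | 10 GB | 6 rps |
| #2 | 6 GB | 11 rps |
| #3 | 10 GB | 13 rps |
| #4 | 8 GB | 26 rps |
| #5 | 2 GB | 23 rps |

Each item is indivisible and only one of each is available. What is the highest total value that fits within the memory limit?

60 rps

Check high-value combinations within 17 GB:
- #2+#4+#5: memory 6+8+2=16, value 11+26+23=60
- #4+#5: memory 8+2=10, value 26+23=49
- #2+#4: memory 6+8=14, value 11+26=37
Best: 60 rps.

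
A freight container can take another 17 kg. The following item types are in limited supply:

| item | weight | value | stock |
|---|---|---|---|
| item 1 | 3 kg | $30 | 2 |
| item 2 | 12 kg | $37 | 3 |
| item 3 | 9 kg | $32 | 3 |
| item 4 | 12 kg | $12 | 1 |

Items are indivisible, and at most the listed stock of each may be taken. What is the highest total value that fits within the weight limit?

Best selections within weight 17 and stock limits:
- 2×item 1 + 1×item 3: weight 15, value 92
- 1×item 1 + 1×item 2: weight 15, value 67
- 1×item 1 + 1×item 3: weight 12, value 62
- 2×item 1: weight 6, value 60
Best: $92.

$92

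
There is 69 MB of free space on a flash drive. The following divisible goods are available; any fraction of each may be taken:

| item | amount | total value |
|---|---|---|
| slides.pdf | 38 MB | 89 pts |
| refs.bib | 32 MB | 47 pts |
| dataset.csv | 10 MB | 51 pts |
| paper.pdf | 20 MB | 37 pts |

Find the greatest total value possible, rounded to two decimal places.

178.47

Take in order of value per unit:
- dataset.csv (51/10 per unit): all 10 → value 51, running total 51.00
- slides.pdf (89/38 per unit): all 38 → value 89, running total 140.00
- paper.pdf (37/20 per unit): all 20 → value 37, running total 177.00
- refs.bib (47/32 per unit): 1 of 32 → value 1×47/32 = 1.4688, running total 178.47
Total 178.47.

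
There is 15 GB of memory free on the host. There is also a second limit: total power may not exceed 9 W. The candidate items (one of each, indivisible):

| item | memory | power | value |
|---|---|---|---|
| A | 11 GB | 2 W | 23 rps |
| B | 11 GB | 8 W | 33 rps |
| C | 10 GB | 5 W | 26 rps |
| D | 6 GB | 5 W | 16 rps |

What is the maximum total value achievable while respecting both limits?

Feasible sets respecting both limits:
- B: memory 11, power 8, value 33
- C: memory 10, power 5, value 26
- A: memory 11, power 2, value 23
Best: 33 rps.

33 rps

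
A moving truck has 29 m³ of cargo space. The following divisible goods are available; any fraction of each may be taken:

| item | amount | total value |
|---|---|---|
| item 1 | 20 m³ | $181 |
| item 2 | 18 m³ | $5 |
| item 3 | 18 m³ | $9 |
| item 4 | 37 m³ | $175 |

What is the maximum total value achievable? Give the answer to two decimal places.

223.57

Take in order of value per unit:
- item 1 (181/20 per unit): all 20 → value 181, running total 181.00
- item 4 (175/37 per unit): 9 of 37 → value 9×175/37 = 42.5676, running total 223.57
Total 223.57.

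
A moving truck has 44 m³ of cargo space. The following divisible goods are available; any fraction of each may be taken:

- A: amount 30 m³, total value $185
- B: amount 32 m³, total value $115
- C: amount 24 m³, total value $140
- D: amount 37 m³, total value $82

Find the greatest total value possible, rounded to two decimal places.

Take in order of value per unit:
- A (185/30 per unit): all 30 → value 185, running total 185.00
- C (140/24 per unit): 14 of 24 → value 14×140/24 = 81.6667, running total 266.67
Total 266.67.

266.67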